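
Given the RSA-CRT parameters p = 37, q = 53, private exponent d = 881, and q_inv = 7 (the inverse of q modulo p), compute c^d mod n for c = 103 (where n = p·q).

d_p = d mod (p−1) = 881 mod 36 = 17; d_q = d mod (q−1) = 49.
m₁ = c^(d_p) mod p: c ≡ 29 (mod 37), and 29^17 mod 37 = 14.
m₂ = c^(d_q) mod q: c ≡ 50 (mod 53), and 50^49 mod 53 = 51.
h = q_inv·(m₁ − m₂) mod p = 7·(14 − 51) mod 37 = 0.
m = m₂ + h·q = 51 + 0·53 = 51.

51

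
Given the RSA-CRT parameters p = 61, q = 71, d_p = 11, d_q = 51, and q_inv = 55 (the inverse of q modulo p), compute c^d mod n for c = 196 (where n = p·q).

m₁ = c^(d_p) mod p: c ≡ 13 (mod 61), and 13^11 mod 61 = 47.
m₂ = c^(d_q) mod q: c ≡ 54 (mod 71), and 54^51 mod 71 = 54.
h = q_inv·(m₁ − m₂) mod p = 55·(47 − 54) mod 61 = 42.
m = m₂ + h·q = 54 + 42·71 = 3036.

3036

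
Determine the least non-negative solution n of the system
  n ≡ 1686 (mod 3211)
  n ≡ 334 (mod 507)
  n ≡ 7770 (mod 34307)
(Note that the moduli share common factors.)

gcd(3211, 507) = 169 and 169 | (334 − 1686), so the pair is consistent; merging gives n ≡ 4897 (mod 9633), where 9633 = lcm(3211, 507).
gcd(9633, 34307) = 169 and 169 | (7770 − 4897), so the pair is consistent; merging gives n ≡ 1517278 (mod 1955499), where 1955499 = lcm(9633, 34307).
The solution is unique modulo lcm(3211, 507, 34307) = 1955499.

1517278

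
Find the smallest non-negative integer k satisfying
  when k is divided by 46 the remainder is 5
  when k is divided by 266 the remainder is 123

5709

gcd(46, 266) = 2 and 2 | (123 − 5), so the pair is consistent; merging gives k ≡ 5709 (mod 6118), where 6118 = lcm(46, 266).
The solution is unique modulo lcm(46, 266) = 6118.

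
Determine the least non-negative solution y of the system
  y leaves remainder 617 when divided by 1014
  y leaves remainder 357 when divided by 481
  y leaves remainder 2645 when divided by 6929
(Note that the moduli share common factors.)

1083569

gcd(1014, 481) = 13 and 13 | (357 − 617), so the pair is consistent; merging gives y ≡ 33065 (mod 37518), where 37518 = lcm(1014, 481).
gcd(37518, 6929) = 169 and 169 | (2645 − 33065), so the pair is consistent; merging gives y ≡ 1083569 (mod 1538238), where 1538238 = lcm(37518, 6929).
The solution is unique modulo lcm(1014, 481, 6929) = 1538238.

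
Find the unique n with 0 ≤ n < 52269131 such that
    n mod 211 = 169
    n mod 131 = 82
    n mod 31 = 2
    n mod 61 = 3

The moduli are pairwise coprime; M = 211·131·31·61 = 52269131.
M/211 = 247721; 247721 ≡ 7 (mod 211); 7·181 ≡ 1, so inverse 181.
M/131 = 399001; 399001 ≡ 106 (mod 131); 106·110 ≡ 1, so inverse 110.
M/31 = 1686101; 1686101 ≡ 11 (mod 31); 11·17 ≡ 1, so inverse 17.
M/61 = 856871; 856871 ≡ 4 (mod 61); 4·46 ≡ 1, so inverse 46.
n ≡ 169·247721·181 + 82·399001·110 + 2·1686101·17 + 3·856871·46 = 11352102321.
11352102321 mod 52269131 = 9700894.

9700894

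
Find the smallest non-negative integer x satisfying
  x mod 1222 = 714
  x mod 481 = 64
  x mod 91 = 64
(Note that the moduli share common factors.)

20266

gcd(1222, 481) = 13 and 13 | (64 − 714), so the pair is consistent; merging gives x ≡ 20266 (mod 45214), where 45214 = lcm(1222, 481).
gcd(45214, 91) = 13 and 13 | (64 − 20266), so the pair is consistent; merging gives x ≡ 20266 (mod 316498), where 316498 = lcm(45214, 91).
The solution is unique modulo lcm(1222, 481, 91) = 316498.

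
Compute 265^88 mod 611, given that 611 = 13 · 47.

Mod 13: 265 ≡ 5; by Fermat, exponent reduces to 88 mod 12 = 4; 5^4 ≡ 1 (mod 13).
Mod 47: 265 ≡ 30; by Fermat, exponent reduces to 88 mod 46 = 42; 30^42 ≡ 24 (mod 47).
Combine by CRT: x ≡ 1 (mod 13), x ≡ 24 (mod 47) ⇒ x ≡ 118 (mod 611).

118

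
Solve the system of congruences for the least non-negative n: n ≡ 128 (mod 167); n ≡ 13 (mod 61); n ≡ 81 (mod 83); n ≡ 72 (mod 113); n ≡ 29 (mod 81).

2531288099

From n ≡ 128 (mod 167) write n = 128 + 167t. Substituting into n ≡ 13 (mod 61) gives 167t ≡ 7 (mod 61), and since 45⁻¹ ≡ 19 (mod 61), t ≡ 11. Hence n ≡ 128 + 167·11 = 1965 (mod 10187).
From n ≡ 1965 (mod 10187) write n = 1965 + 10187t. Substituting into n ≡ 81 (mod 83) gives 10187t ≡ 25 (mod 83), and since 61⁻¹ ≡ 49 (mod 83), t ≡ 63. Hence n ≡ 1965 + 10187·63 = 643746 (mod 845521).
From n ≡ 643746 (mod 845521) write n = 643746 + 845521t. Substituting into n ≡ 72 (mod 113) gives 845521t ≡ 87 (mod 113), and since 55⁻¹ ≡ 37 (mod 113), t ≡ 55. Hence n ≡ 643746 + 845521·55 = 47147401 (mod 95543873).
From n ≡ 47147401 (mod 95543873) write n = 47147401 + 95543873t. Substituting into n ≡ 29 (mod 81) gives 95543873t ≡ 55 (mod 81), and since 80⁻¹ ≡ 80 (mod 81), t ≡ 26. Hence n ≡ 47147401 + 95543873·26 = 2531288099 (mod 7739053713).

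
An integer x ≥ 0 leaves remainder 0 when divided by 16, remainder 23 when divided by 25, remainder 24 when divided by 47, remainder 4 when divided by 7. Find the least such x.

The moduli are pairwise coprime; N = 16·25·47·7 = 131600.
N/16 = 8225; 8225 ≡ 1 (mod 16), inverse 1.
N/25 = 5264; 5264 ≡ 14 (mod 25); 14·9 ≡ 1, so inverse 9.
N/47 = 2800; 2800 ≡ 27 (mod 47); 27·7 ≡ 1, so inverse 7.
N/7 = 18800; 18800 ≡ 5 (mod 7); 5·3 ≡ 1, so inverse 3.
x ≡ 0·8225·1 + 23·5264·9 + 24·2800·7 + 4·18800·3 = 1785648.
1785648 mod 131600 = 74848.

74848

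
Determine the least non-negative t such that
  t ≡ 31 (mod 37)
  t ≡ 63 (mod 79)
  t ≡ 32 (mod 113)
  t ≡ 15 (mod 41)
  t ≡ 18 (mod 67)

The moduli are pairwise coprime; N = 37·79·113·41·67 = 907331353.
N/37 = 24522469; 24522469 ≡ 16 (mod 37); 16·7 ≡ 1, so inverse 7.
N/79 = 11485207; 11485207 ≡ 29 (mod 79); 29·30 ≡ 1, so inverse 30.
N/113 = 8029481; 8029481 ≡ 40 (mod 113); 40·65 ≡ 1, so inverse 65.
N/41 = 22130033; 22130033 ≡ 37 (mod 41); 37·10 ≡ 1, so inverse 10.
N/67 = 13542259; 13542259 ≡ 18 (mod 67); 18·41 ≡ 1, so inverse 41.
t ≡ 31·24522469·7 + 63·11485207·30 + 32·8029481·65 + 15·22130033·10 + 18·13542259·41 = 57043429575.
57043429575 mod 907331353 = 788885689.

788885689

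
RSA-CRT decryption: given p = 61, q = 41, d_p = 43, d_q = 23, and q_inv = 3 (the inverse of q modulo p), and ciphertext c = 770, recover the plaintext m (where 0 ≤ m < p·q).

m₁ = c^(d_p) mod p: c ≡ 38 (mod 61), and 38^43 mod 61 = 33.
m₂ = c^(d_q) mod q: c ≡ 32 (mod 41), and 32^23 mod 41 = 9.
h = q_inv·(m₁ − m₂) mod p = 3·(33 − 9) mod 61 = 11.
m = m₂ + h·q = 9 + 11·41 = 460.

460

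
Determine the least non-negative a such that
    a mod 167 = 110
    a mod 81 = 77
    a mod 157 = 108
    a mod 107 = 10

88636028

The moduli are pairwise coprime; N = 167·81·157·107 = 227240073.
N/167 = 1360719; 1360719 ≡ 3 (mod 167); 3·56 ≡ 1, so inverse 56.
N/81 = 2805433; 2805433 ≡ 79 (mod 81); 79·40 ≡ 1, so inverse 40.
N/157 = 1447389; 1447389 ≡ 6 (mod 157); 6·131 ≡ 1, so inverse 131.
N/107 = 2123739; 2123739 ≡ 3 (mod 107); 3·36 ≡ 1, so inverse 36.
a ≡ 110·1360719·56 + 77·2805433·40 + 108·1447389·131 + 10·2123739·36 = 38264968292.
38264968292 mod 227240073 = 88636028.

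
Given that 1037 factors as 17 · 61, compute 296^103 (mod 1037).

Mod 17: 296 ≡ 7; by Fermat, exponent reduces to 103 mod 16 = 7; 7^7 ≡ 12 (mod 17).
Mod 61: 296 ≡ 52; by Fermat, exponent reduces to 103 mod 60 = 43; 52^43 ≡ 3 (mod 61).
Combine by CRT: x ≡ 12 (mod 17), x ≡ 3 (mod 61) ⇒ x ≡ 369 (mod 1037).

369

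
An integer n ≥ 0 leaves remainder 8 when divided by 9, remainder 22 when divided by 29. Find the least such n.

80

From n ≡ 8 (mod 9) write n = 8 + 9t. Substituting into n ≡ 22 (mod 29) gives 9t ≡ 14 (mod 29), and since 9⁻¹ ≡ 13 (mod 29), t ≡ 8. Hence n ≡ 8 + 9·8 = 80 (mod 261).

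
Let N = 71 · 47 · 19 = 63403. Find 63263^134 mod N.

32102

Mod 71: 63263 ≡ 2; by Fermat, exponent reduces to 134 mod 70 = 64; 2^64 ≡ 10 (mod 71).
Mod 47: 63263 ≡ 1; by Fermat, exponent reduces to 134 mod 46 = 42; 1^42 ≡ 1 (mod 47).
Mod 19: 63263 ≡ 12; by Fermat, exponent reduces to 134 mod 18 = 8; 12^8 ≡ 11 (mod 19).
Combine by CRT: x ≡ 10 (mod 71), x ≡ 1 (mod 47), x ≡ 11 (mod 19) ⇒ x ≡ 32102 (mod 63403).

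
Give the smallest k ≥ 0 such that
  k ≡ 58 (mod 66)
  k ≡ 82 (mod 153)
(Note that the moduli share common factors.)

Combine the congruences pairwise.
gcd(66, 153) = 3 and 3 | (82 − 58), so the pair is consistent; merging gives k ≡ 388 (mod 3366), where 3366 = lcm(66, 153).
The solution is unique modulo lcm(66, 153) = 3366.

388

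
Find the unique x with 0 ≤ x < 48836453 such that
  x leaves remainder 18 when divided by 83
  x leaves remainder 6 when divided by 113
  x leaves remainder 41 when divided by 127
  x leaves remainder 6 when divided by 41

44064469

The moduli are pairwise coprime; N = 83·113·127·41 = 48836453.
N/83 = 588391; 588391 ≡ 4 (mod 83); 4·21 ≡ 1, so inverse 21.
N/113 = 432181; 432181 ≡ 69 (mod 113); 69·95 ≡ 1, so inverse 95.
N/127 = 384539; 384539 ≡ 110 (mod 127); 110·112 ≡ 1, so inverse 112.
N/41 = 1191133; 1191133 ≡ 1 (mod 41), inverse 1.
x ≡ 18·588391·21 + 6·432181·95 + 41·384539·112 + 6·1191133·1 = 2241704854.
2241704854 mod 48836453 = 44064469.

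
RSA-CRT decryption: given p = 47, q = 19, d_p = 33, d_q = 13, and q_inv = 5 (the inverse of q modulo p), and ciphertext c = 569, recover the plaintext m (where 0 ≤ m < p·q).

740

m₁ = c^(d_p) mod p: c ≡ 5 (mod 47), and 5^33 mod 47 = 35.
m₂ = c^(d_q) mod q: c ≡ 18 (mod 19), and 18^13 mod 19 = 18.
h = q_inv·(m₁ − m₂) mod p = 5·(35 − 18) mod 47 = 38.
m = m₂ + h·q = 18 + 38·19 = 740.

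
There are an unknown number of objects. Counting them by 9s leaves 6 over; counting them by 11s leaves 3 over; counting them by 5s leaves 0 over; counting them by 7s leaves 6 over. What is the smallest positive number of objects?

The moduli are pairwise coprime; M = 9·11·5·7 = 3465.
M/9 = 385; 385 ≡ 7 (mod 9); 7·4 ≡ 1, so inverse 4.
M/11 = 315; 315 ≡ 7 (mod 11); 7·8 ≡ 1, so inverse 8.
M/5 = 693; 693 ≡ 3 (mod 5); 3·2 ≡ 1, so inverse 2.
M/7 = 495; 495 ≡ 5 (mod 7); 5·3 ≡ 1, so inverse 3.
N ≡ 6·385·4 + 3·315·8 + 0·693·2 + 6·495·3 = 25710.
25710 mod 3465 = 1455.

1455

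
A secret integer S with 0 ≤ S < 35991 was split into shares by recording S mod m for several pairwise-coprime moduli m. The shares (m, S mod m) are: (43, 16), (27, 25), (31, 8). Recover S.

Combine the congruences pairwise.
From S ≡ 16 (mod 43) write S = 16 + 43t. Substituting into S ≡ 25 (mod 27) gives 43t ≡ 9 (mod 27), and since 16⁻¹ ≡ 22 (mod 27), t ≡ 9. Hence S ≡ 16 + 43·9 = 403 (mod 1161).
From S ≡ 403 (mod 1161) write S = 403 + 1161t. Substituting into S ≡ 8 (mod 31) gives 1161t ≡ 8 (mod 31), and since 14⁻¹ ≡ 20 (mod 31), t ≡ 5. Hence S ≡ 403 + 1161·5 = 6208 (mod 35991).

6208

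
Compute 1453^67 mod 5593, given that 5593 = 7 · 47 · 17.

Mod 7: 1453 ≡ 4; by Fermat, exponent reduces to 67 mod 6 = 1; 4^1 ≡ 4 (mod 7).
Mod 47: 1453 ≡ 43; by Fermat, exponent reduces to 67 mod 46 = 21; 43^21 ≡ 44 (mod 47).
Mod 17: 1453 ≡ 8; by Fermat, exponent reduces to 67 mod 16 = 3; 8^3 ≡ 2 (mod 17).
Combine by CRT: x ≡ 4 (mod 7), x ≡ 44 (mod 47), x ≡ 2 (mod 17) ⇒ x ≡ 4932 (mod 5593).

4932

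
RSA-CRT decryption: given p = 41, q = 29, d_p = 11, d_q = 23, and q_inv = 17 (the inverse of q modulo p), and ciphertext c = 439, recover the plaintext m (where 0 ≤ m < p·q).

999

m₁ = c^(d_p) mod p: c ≡ 29 (mod 41), and 29^11 mod 41 = 15.
m₂ = c^(d_q) mod q: c ≡ 4 (mod 29), and 4^23 mod 29 = 13.
h = q_inv·(m₁ − m₂) mod p = 17·(15 − 13) mod 41 = 34.
m = m₂ + h·q = 13 + 34·29 = 999.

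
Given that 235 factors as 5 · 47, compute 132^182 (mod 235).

Mod 5: 132 ≡ 2; by Fermat, exponent reduces to 182 mod 4 = 2; 2^2 ≡ 4 (mod 5).
Mod 47: 132 ≡ 38; by Fermat, exponent reduces to 182 mod 46 = 44; 38^44 ≡ 18 (mod 47).
Combine by CRT: x ≡ 4 (mod 5), x ≡ 18 (mod 47) ⇒ x ≡ 159 (mod 235).

159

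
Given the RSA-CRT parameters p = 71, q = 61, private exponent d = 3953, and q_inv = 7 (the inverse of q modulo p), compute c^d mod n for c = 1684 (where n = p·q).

1319

d_p = d mod (p−1) = 3953 mod 70 = 33; d_q = d mod (q−1) = 53.
m₁ = c^(d_p) mod p: c ≡ 51 (mod 71), and 51^33 mod 71 = 41.
m₂ = c^(d_q) mod q: c ≡ 37 (mod 61), and 37^53 mod 61 = 38.
h = q_inv·(m₁ − m₂) mod p = 7·(41 − 38) mod 71 = 21.
m = m₂ + h·q = 38 + 21·61 = 1319.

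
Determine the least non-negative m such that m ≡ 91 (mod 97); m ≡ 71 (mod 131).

From m ≡ 91 (mod 97) write m = 91 + 97t. Substituting into m ≡ 71 (mod 131) gives 97t ≡ 111 (mod 131), and since 97⁻¹ ≡ 104 (mod 131), t ≡ 16. Hence m ≡ 91 + 97·16 = 1643 (mod 12707).

1643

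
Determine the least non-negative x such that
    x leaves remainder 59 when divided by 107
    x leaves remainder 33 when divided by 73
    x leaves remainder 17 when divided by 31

158954

The moduli are pairwise coprime; N = 107·73·31 = 242141.
N/107 = 2263; 2263 ≡ 16 (mod 107); 16·87 ≡ 1, so inverse 87.
N/73 = 3317; 3317 ≡ 32 (mod 73); 32·16 ≡ 1, so inverse 16.
N/31 = 7811; 7811 ≡ 30 (mod 31); 30·30 ≡ 1, so inverse 30.
x ≡ 59·2263·87 + 33·3317·16 + 17·7811·30 = 17350965.
17350965 mod 242141 = 158954.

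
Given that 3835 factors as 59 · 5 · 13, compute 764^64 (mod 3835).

Mod 59: 764 ≡ 56; by Fermat, exponent reduces to 64 mod 58 = 6; 56^6 ≡ 21 (mod 59).
Mod 5: 764 ≡ 4; since 4 | 64, by Fermat 4^64 ≡ 1 (mod 5).
Mod 13: 764 ≡ 10; by Fermat, exponent reduces to 64 mod 12 = 4; 10^4 ≡ 3 (mod 13).
Combine by CRT: x ≡ 21 (mod 59), x ≡ 1 (mod 5), x ≡ 3 (mod 13) ⇒ x ≡ 3266 (mod 3835).

3266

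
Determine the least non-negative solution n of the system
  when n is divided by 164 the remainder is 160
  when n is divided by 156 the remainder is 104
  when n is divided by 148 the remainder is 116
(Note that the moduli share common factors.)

101348

gcd(164, 156) = 4 and 4 | (104 − 160), so the pair is consistent; merging gives n ≡ 5408 (mod 6396), where 6396 = lcm(164, 156).
gcd(6396, 148) = 4 and 4 | (116 − 5408), so the pair is consistent; merging gives n ≡ 101348 (mod 236652), where 236652 = lcm(6396, 148).
The solution is unique modulo lcm(164, 156, 148) = 236652.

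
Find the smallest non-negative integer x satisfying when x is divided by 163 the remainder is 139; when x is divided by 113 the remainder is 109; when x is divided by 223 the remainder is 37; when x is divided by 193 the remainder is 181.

The moduli are pairwise coprime; N = 163·113·223·193 = 792735341.
N/163 = 4863407; 4863407 ≡ 139 (mod 163); 139·129 ≡ 1, so inverse 129.
N/113 = 7015357; 7015357 ≡ 91 (mod 113); 91·77 ≡ 1, so inverse 77.
N/223 = 3554867; 3554867 ≡ 24 (mod 223); 24·158 ≡ 1, so inverse 158.
N/193 = 4107437; 4107437 ≡ 11 (mod 193); 11·158 ≡ 1, so inverse 158.
x ≡ 139·4863407·129 + 109·7015357·77 + 37·3554867·158 + 181·4107437·158 = 284331878026.
284331878026 mod 792735341 = 532625948.

532625948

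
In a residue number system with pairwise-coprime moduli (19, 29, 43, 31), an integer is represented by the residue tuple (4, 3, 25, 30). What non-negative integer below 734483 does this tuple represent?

From x ≡ 4 (mod 19) write x = 4 + 19t. Substituting into x ≡ 3 (mod 29) gives 19t ≡ 28 (mod 29), and since 19⁻¹ ≡ 26 (mod 29), t ≡ 3. Hence x ≡ 4 + 19·3 = 61 (mod 551).
From x ≡ 61 (mod 551) write x = 61 + 551t. Substituting into x ≡ 25 (mod 43) gives 551t ≡ 7 (mod 43), and since 35⁻¹ ≡ 16 (mod 43), t ≡ 26. Hence x ≡ 61 + 551·26 = 14387 (mod 23693).
From x ≡ 14387 (mod 23693) write x = 14387 + 23693t. Substituting into x ≡ 30 (mod 31) gives 23693t ≡ 27 (mod 31), and since 9⁻¹ ≡ 7 (mod 31), t ≡ 3. Hence x ≡ 14387 + 23693·3 = 85466 (mod 734483).

85466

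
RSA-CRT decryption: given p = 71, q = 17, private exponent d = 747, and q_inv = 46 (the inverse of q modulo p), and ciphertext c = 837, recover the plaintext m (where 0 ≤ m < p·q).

d_p = d mod (p−1) = 747 mod 70 = 47; d_q = d mod (q−1) = 11.
m₁ = c^(d_p) mod p: c ≡ 56 (mod 71), and 56^47 mod 71 = 63.
m₂ = c^(d_q) mod q: c ≡ 4 (mod 17), and 4^11 mod 17 = 13.
h = q_inv·(m₁ − m₂) mod p = 46·(63 − 13) mod 71 = 28.
m = m₂ + h·q = 13 + 28·17 = 489.

489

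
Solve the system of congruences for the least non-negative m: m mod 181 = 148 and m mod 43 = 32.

2139

From m ≡ 148 (mod 181) write m = 148 + 181t. Substituting into m ≡ 32 (mod 43) gives 181t ≡ 13 (mod 43), and since 9⁻¹ ≡ 24 (mod 43), t ≡ 11. Hence m ≡ 148 + 181·11 = 2139 (mod 7783).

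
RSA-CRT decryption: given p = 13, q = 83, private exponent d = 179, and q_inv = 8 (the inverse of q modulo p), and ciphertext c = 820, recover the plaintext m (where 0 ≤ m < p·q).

885

d_p = d mod (p−1) = 179 mod 12 = 11; d_q = d mod (q−1) = 15.
m₁ = c^(d_p) mod p: c ≡ 1 (mod 13), and 1^11 mod 13 = 1.
m₂ = c^(d_q) mod q: c ≡ 73 (mod 83), and 73^15 mod 83 = 55.
h = q_inv·(m₁ − m₂) mod p = 8·(1 − 55) mod 13 = 10.
m = m₂ + h·q = 55 + 10·83 = 885.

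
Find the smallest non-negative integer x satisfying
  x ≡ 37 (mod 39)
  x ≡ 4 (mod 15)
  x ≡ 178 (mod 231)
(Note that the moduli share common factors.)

5029

Combine the congruences pairwise.
gcd(39, 15) = 3 and 3 | (4 − 37), so the pair is consistent; merging gives x ≡ 154 (mod 195), where 195 = lcm(39, 15).
gcd(195, 231) = 3 and 3 | (178 − 154), so the pair is consistent; merging gives x ≡ 5029 (mod 15015), where 15015 = lcm(195, 231).
The solution is unique modulo lcm(39, 15, 231) = 15015.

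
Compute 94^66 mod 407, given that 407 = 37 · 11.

Mod 37: 94 ≡ 20; by Fermat, exponent reduces to 66 mod 36 = 30; 20^30 ≡ 11 (mod 37).
Mod 11: 94 ≡ 6; by Fermat, exponent reduces to 66 mod 10 = 6; 6^6 ≡ 5 (mod 11).
Combine by CRT: x ≡ 11 (mod 37), x ≡ 5 (mod 11) ⇒ x ≡ 159 (mod 407).

159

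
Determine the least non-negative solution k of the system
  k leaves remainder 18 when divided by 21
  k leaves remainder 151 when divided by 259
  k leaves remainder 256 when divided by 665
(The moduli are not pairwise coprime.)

20871

gcd(21, 259) = 7 and 7 | (151 − 18), so the pair is consistent; merging gives k ≡ 669 (mod 777), where 777 = lcm(21, 259).
gcd(777, 665) = 7 and 7 | (256 − 669), so the pair is consistent; merging gives k ≡ 20871 (mod 73815), where 73815 = lcm(777, 665).
The solution is unique modulo lcm(21, 259, 665) = 73815.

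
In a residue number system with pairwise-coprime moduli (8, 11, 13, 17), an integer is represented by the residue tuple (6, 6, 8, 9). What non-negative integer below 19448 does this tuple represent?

Combine the congruences pairwise.
From x ≡ 6 (mod 8) write x = 6 + 8t. Substituting into x ≡ 6 (mod 11) gives 8t ≡ 0 (mod 11), and since 8⁻¹ ≡ 7 (mod 11), t ≡ 0. Hence x ≡ 6 + 8·0 = 6 (mod 88).
From x ≡ 6 (mod 88) write x = 6 + 88t. Substituting into x ≡ 8 (mod 13) gives 88t ≡ 2 (mod 13), and since 10⁻¹ ≡ 4 (mod 13), t ≡ 8. Hence x ≡ 6 + 88·8 = 710 (mod 1144).
From x ≡ 710 (mod 1144) write x = 710 + 1144t. Substituting into x ≡ 9 (mod 17) gives 1144t ≡ 13 (mod 17), and since 5⁻¹ ≡ 7 (mod 17), t ≡ 6. Hence x ≡ 710 + 1144·6 = 7574 (mod 19448).

7574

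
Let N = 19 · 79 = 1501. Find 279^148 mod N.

555

Mod 19: 279 ≡ 13; by Fermat, exponent reduces to 148 mod 18 = 4; 13^4 ≡ 4 (mod 19).
Mod 79: 279 ≡ 42; by Fermat, exponent reduces to 148 mod 78 = 70; 42^70 ≡ 2 (mod 79).
Combine by CRT: x ≡ 4 (mod 19), x ≡ 2 (mod 79) ⇒ x ≡ 555 (mod 1501).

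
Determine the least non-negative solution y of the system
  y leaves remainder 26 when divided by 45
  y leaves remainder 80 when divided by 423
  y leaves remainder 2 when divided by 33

926

gcd(45, 423) = 9 and 9 | (80 − 26), so the pair is consistent; merging gives y ≡ 926 (mod 2115), where 2115 = lcm(45, 423).
gcd(2115, 33) = 3 and 3 | (2 − 926), so the pair is consistent; merging gives y ≡ 926 (mod 23265), where 23265 = lcm(2115, 33).
The solution is unique modulo lcm(45, 423, 33) = 23265.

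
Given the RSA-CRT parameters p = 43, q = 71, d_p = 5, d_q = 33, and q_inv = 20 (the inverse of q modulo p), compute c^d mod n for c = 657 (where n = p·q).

1152

m₁ = c^(d_p) mod p: c ≡ 12 (mod 43), and 12^5 mod 43 = 34.
m₂ = c^(d_q) mod q: c ≡ 18 (mod 71), and 18^33 mod 71 = 16.
h = q_inv·(m₁ − m₂) mod p = 20·(34 − 16) mod 43 = 16.
m = m₂ + h·q = 16 + 16·71 = 1152.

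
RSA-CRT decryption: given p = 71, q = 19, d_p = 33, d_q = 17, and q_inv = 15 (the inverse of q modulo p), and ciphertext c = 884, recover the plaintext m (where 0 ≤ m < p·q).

116

m₁ = c^(d_p) mod p: c ≡ 32 (mod 71), and 32^33 mod 71 = 45.
m₂ = c^(d_q) mod q: c ≡ 10 (mod 19), and 10^17 mod 19 = 2.
h = q_inv·(m₁ − m₂) mod p = 15·(45 − 2) mod 71 = 6.
m = m₂ + h·q = 2 + 6·19 = 116.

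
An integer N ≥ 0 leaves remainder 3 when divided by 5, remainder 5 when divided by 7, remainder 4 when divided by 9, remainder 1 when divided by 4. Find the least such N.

733

The moduli are pairwise coprime; M = 5·7·9·4 = 1260.
M/5 = 252; 252 ≡ 2 (mod 5); 2·3 ≡ 1, so inverse 3.
M/7 = 180; 180 ≡ 5 (mod 7); 5·3 ≡ 1, so inverse 3.
M/9 = 140; 140 ≡ 5 (mod 9); 5·2 ≡ 1, so inverse 2.
M/4 = 315; 315 ≡ 3 (mod 4); 3·3 ≡ 1, so inverse 3.
N ≡ 3·252·3 + 5·180·3 + 4·140·2 + 1·315·3 = 7033.
7033 mod 1260 = 733.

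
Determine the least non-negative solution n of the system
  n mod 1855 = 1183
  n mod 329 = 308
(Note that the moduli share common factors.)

gcd(1855, 329) = 7 and 7 | (308 − 1183), so the pair is consistent; merging gives n ≡ 66108 (mod 87185), where 87185 = lcm(1855, 329).
The solution is unique modulo lcm(1855, 329) = 87185.

66108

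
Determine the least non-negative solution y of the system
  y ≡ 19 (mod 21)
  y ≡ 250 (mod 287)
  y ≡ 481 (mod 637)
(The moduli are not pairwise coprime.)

32968

Combine the congruences pairwise.
gcd(21, 287) = 7 and 7 | (250 − 19), so the pair is consistent; merging gives y ≡ 250 (mod 861), where 861 = lcm(21, 287).
gcd(861, 637) = 7 and 7 | (481 − 250), so the pair is consistent; merging gives y ≡ 32968 (mod 78351), where 78351 = lcm(861, 637).
The solution is unique modulo lcm(21, 287, 637) = 78351.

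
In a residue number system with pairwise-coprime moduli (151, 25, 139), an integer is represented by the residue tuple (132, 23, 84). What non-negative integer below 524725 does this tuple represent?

104473

From x ≡ 132 (mod 151) write x = 132 + 151t. Substituting into x ≡ 23 (mod 25) gives 151t ≡ 16 (mod 25), and since 1⁻¹ ≡ 1 (mod 25), t ≡ 16. Hence x ≡ 132 + 151·16 = 2548 (mod 3775).
From x ≡ 2548 (mod 3775) write x = 2548 + 3775t. Substituting into x ≡ 84 (mod 139) gives 3775t ≡ 38 (mod 139), and since 22⁻¹ ≡ 19 (mod 139), t ≡ 27. Hence x ≡ 2548 + 3775·27 = 104473 (mod 524725).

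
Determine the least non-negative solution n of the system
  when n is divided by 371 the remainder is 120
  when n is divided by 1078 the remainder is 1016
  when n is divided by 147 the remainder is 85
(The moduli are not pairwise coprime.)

gcd(371, 1078) = 7 and 7 | (1016 − 120), so the pair is consistent; merging gives n ≡ 17186 (mod 57134), where 57134 = lcm(371, 1078).
gcd(57134, 147) = 49 and 49 | (85 − 17186), so the pair is consistent; merging gives n ≡ 74320 (mod 171402), where 171402 = lcm(57134, 147).
The solution is unique modulo lcm(371, 1078, 147) = 171402.

74320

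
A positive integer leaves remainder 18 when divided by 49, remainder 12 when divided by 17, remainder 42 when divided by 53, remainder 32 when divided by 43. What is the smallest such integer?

The moduli are pairwise coprime; N = 49·17·53·43 = 1898407.
N/49 = 38743; 38743 ≡ 33 (mod 49); 33·3 ≡ 1, so inverse 3.
N/17 = 111671; 111671 ≡ 15 (mod 17); 15·8 ≡ 1, so inverse 8.
N/53 = 35819; 35819 ≡ 44 (mod 53); 44·47 ≡ 1, so inverse 47.
N/43 = 44149; 44149 ≡ 31 (mod 43); 31·25 ≡ 1, so inverse 25.
m ≡ 18·38743·3 + 12·111671·8 + 42·35819·47 + 32·44149·25 = 118838444.
118838444 mod 1898407 = 1137210.

1137210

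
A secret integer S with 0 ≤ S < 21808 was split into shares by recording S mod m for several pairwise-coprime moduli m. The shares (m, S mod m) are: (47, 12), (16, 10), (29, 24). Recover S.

The moduli are pairwise coprime; N = 47·16·29 = 21808.
N/47 = 464; 464 ≡ 41 (mod 47); 41·39 ≡ 1, so inverse 39.
N/16 = 1363; 1363 ≡ 3 (mod 16); 3·11 ≡ 1, so inverse 11.
N/29 = 752; 752 ≡ 27 (mod 29); 27·14 ≡ 1, so inverse 14.
S ≡ 12·464·39 + 10·1363·11 + 24·752·14 = 619754.
619754 mod 21808 = 9130.

9130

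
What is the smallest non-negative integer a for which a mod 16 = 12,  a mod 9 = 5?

From a ≡ 12 (mod 16) write a = 12 + 16t. Substituting into a ≡ 5 (mod 9) gives 16t ≡ 2 (mod 9), and since 7⁻¹ ≡ 4 (mod 9), t ≡ 8. Hence a ≡ 12 + 16·8 = 140 (mod 144).

140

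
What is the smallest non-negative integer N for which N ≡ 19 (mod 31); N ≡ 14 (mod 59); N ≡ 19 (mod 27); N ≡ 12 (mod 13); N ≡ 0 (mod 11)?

3326257

Combine the congruences pairwise.
From N ≡ 19 (mod 31) write N = 19 + 31t. Substituting into N ≡ 14 (mod 59) gives 31t ≡ 54 (mod 59), and since 31⁻¹ ≡ 40 (mod 59), t ≡ 36. Hence N ≡ 19 + 31·36 = 1135 (mod 1829).
From N ≡ 1135 (mod 1829) write N = 1135 + 1829t. Substituting into N ≡ 19 (mod 27) gives 1829t ≡ 18 (mod 27), and since 20⁻¹ ≡ 23 (mod 27), t ≡ 9. Hence N ≡ 1135 + 1829·9 = 17596 (mod 49383).
From N ≡ 17596 (mod 49383) write N = 17596 + 49383t. Substituting into N ≡ 12 (mod 13) gives 49383t ≡ 5 (mod 13), and since 9⁻¹ ≡ 3 (mod 13), t ≡ 2. Hence N ≡ 17596 + 49383·2 = 116362 (mod 641979).
From N ≡ 116362 (mod 641979) write N = 116362 + 641979t. Substituting into N ≡ 0 (mod 11) gives 641979t ≡ 7 (mod 11), and since 8⁻¹ ≡ 7 (mod 11), t ≡ 5. Hence N ≡ 116362 + 641979·5 = 3326257 (mod 7061769).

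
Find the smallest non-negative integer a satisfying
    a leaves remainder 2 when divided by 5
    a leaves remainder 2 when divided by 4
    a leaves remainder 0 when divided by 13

The moduli are pairwise coprime; N = 5·4·13 = 260.
N/5 = 52; 52 ≡ 2 (mod 5); 2·3 ≡ 1, so inverse 3.
N/4 = 65; 65 ≡ 1 (mod 4), inverse 1.
N/13 = 20; 20 ≡ 7 (mod 13); 7·2 ≡ 1, so inverse 2.
a ≡ 2·52·3 + 2·65·1 + 0·20·2 = 442.
442 mod 260 = 182.

182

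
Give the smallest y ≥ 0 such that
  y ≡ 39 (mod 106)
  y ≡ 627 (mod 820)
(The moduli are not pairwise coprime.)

17847

gcd(106, 820) = 2 and 2 | (627 − 39), so the pair is consistent; merging gives y ≡ 17847 (mod 43460), where 43460 = lcm(106, 820).
The solution is unique modulo lcm(106, 820) = 43460.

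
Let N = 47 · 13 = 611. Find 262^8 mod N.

Mod 47: 262 ≡ 27; 27^8 ≡ 3 (mod 47).
Mod 13: 262 ≡ 2; 2^8 ≡ 9 (mod 13).
Combine by CRT: x ≡ 3 (mod 47), x ≡ 9 (mod 13) ⇒ x ≡ 191 (mod 611).

191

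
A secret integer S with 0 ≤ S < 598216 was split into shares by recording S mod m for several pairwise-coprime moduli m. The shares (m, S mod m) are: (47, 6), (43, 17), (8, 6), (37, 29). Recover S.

128974

The moduli are pairwise coprime; N = 47·43·8·37 = 598216.
N/47 = 12728; 12728 ≡ 38 (mod 47); 38·26 ≡ 1, so inverse 26.
N/43 = 13912; 13912 ≡ 23 (mod 43); 23·15 ≡ 1, so inverse 15.
N/8 = 74777; 74777 ≡ 1 (mod 8), inverse 1.
N/37 = 16168; 16168 ≡ 36 (mod 37); 36·36 ≡ 1, so inverse 36.
S ≡ 6·12728·26 + 17·13912·15 + 6·74777·1 + 29·16168·36 = 22861182.
22861182 mod 598216 = 128974.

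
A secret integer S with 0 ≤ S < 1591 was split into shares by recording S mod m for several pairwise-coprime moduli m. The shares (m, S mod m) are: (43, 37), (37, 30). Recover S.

252

Combine the congruences pairwise.
From S ≡ 37 (mod 43) write S = 37 + 43t. Substituting into S ≡ 30 (mod 37) gives 43t ≡ 30 (mod 37), and since 6⁻¹ ≡ 31 (mod 37), t ≡ 5. Hence S ≡ 37 + 43·5 = 252 (mod 1591).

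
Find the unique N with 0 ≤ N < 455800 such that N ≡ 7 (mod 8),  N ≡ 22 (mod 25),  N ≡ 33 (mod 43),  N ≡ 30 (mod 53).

116047

Combine the congruences pairwise.
From N ≡ 7 (mod 8) write N = 7 + 8t. Substituting into N ≡ 22 (mod 25) gives 8t ≡ 15 (mod 25), and since 8⁻¹ ≡ 22 (mod 25), t ≡ 5. Hence N ≡ 7 + 8·5 = 47 (mod 200).
From N ≡ 47 (mod 200) write N = 47 + 200t. Substituting into N ≡ 33 (mod 43) gives 200t ≡ 29 (mod 43), and since 28⁻¹ ≡ 20 (mod 43), t ≡ 21. Hence N ≡ 47 + 200·21 = 4247 (mod 8600).
From N ≡ 4247 (mod 8600) write N = 4247 + 8600t. Substituting into N ≡ 30 (mod 53) gives 8600t ≡ 23 (mod 53), and since 14⁻¹ ≡ 19 (mod 53), t ≡ 13. Hence N ≡ 4247 + 8600·13 = 116047 (mod 455800).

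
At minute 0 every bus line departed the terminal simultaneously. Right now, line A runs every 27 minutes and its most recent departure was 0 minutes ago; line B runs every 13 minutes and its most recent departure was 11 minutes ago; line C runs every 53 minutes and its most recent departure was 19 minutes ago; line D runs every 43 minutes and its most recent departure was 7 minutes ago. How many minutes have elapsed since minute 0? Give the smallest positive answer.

520479

The moduli are pairwise coprime; N = 27·13·53·43 = 799929.
N/27 = 29627; 29627 ≡ 8 (mod 27); 8·17 ≡ 1, so inverse 17.
N/13 = 61533; 61533 ≡ 4 (mod 13); 4·10 ≡ 1, so inverse 10.
N/53 = 15093; 15093 ≡ 41 (mod 53); 41·22 ≡ 1, so inverse 22.
N/43 = 18603; 18603 ≡ 27 (mod 43); 27·8 ≡ 1, so inverse 8.
t ≡ 0·29627·17 + 11·61533·10 + 19·15093·22 + 7·18603·8 = 14119272.
14119272 mod 799929 = 520479.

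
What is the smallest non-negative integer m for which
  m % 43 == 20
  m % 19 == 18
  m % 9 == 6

From m ≡ 20 (mod 43) write m = 20 + 43t. Substituting into m ≡ 18 (mod 19) gives 43t ≡ 17 (mod 19), and since 5⁻¹ ≡ 4 (mod 19), t ≡ 11. Hence m ≡ 20 + 43·11 = 493 (mod 817).
From m ≡ 493 (mod 817) write m = 493 + 817t. Substituting into m ≡ 6 (mod 9) gives 817t ≡ 8 (mod 9), and since 7⁻¹ ≡ 4 (mod 9), t ≡ 5. Hence m ≡ 493 + 817·5 = 4578 (mod 7353).

4578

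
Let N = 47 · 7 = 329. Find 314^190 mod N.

316

Mod 47: 314 ≡ 32; by Fermat, exponent reduces to 190 mod 46 = 6; 32^6 ≡ 34 (mod 47).
Mod 7: 314 ≡ 6; by Fermat, exponent reduces to 190 mod 6 = 4; 6^4 ≡ 1 (mod 7).
Combine by CRT: x ≡ 34 (mod 47), x ≡ 1 (mod 7) ⇒ x ≡ 316 (mod 329).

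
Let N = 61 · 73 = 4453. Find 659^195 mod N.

1524

Mod 61: 659 ≡ 49; by Fermat, exponent reduces to 195 mod 60 = 15; 49^15 ≡ 60 (mod 61).
Mod 73: 659 ≡ 2; by Fermat, exponent reduces to 195 mod 72 = 51; 2^51 ≡ 64 (mod 73).
Combine by CRT: x ≡ 60 (mod 61), x ≡ 64 (mod 73) ⇒ x ≡ 1524 (mod 4453).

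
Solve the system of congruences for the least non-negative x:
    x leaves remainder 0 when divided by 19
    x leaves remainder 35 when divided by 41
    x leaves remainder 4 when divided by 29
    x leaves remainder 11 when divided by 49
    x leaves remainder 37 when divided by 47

19668268

The moduli are pairwise coprime; N = 19·41·29·49·47 = 52027073.
N/19 = 2738267; 2738267 ≡ 6 (mod 19); 6·16 ≡ 1, so inverse 16.
N/41 = 1268953; 1268953 ≡ 3 (mod 41); 3·14 ≡ 1, so inverse 14.
N/29 = 1794037; 1794037 ≡ 10 (mod 29); 10·3 ≡ 1, so inverse 3.
N/49 = 1061777; 1061777 ≡ 45 (mod 49); 45·12 ≡ 1, so inverse 12.
N/47 = 1106959; 1106959 ≡ 15 (mod 47); 15·22 ≡ 1, so inverse 22.
x ≡ 0·2738267·16 + 35·1268953·14 + 4·1794037·3 + 11·1061777·12 + 37·1106959·22 = 1684534604.
1684534604 mod 52027073 = 19668268.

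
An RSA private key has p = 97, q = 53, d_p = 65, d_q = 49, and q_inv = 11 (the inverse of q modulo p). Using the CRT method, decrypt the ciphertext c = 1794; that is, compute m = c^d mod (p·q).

m₁ = c^(d_p) mod p: c ≡ 48 (mod 97), and 48^65 mod 97 = 31.
m₂ = c^(d_q) mod q: c ≡ 45 (mod 53), and 45^49 mod 53 = 3.
h = q_inv·(m₁ − m₂) mod p = 11·(31 − 3) mod 97 = 17.
m = m₂ + h·q = 3 + 17·53 = 904.

904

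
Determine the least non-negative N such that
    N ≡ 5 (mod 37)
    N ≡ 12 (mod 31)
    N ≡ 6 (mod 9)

From N ≡ 5 (mod 37) write N = 5 + 37t. Substituting into N ≡ 12 (mod 31) gives 37t ≡ 7 (mod 31), and since 6⁻¹ ≡ 26 (mod 31), t ≡ 27. Hence N ≡ 5 + 37·27 = 1004 (mod 1147).
From N ≡ 1004 (mod 1147) write N = 1004 + 1147t. Substituting into N ≡ 6 (mod 9) gives 1147t ≡ 1 (mod 9), and since 4⁻¹ ≡ 7 (mod 9), t ≡ 7. Hence N ≡ 1004 + 1147·7 = 9033 (mod 10323).

9033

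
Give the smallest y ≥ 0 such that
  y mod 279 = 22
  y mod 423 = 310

12577

Combine the congruences pairwise.
gcd(279, 423) = 9 and 9 | (310 − 22), so the pair is consistent; merging gives y ≡ 12577 (mod 13113), where 13113 = lcm(279, 423).
The solution is unique modulo lcm(279, 423) = 13113.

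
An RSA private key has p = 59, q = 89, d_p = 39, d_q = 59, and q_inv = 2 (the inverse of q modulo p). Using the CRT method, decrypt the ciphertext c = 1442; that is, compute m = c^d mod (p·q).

284

m₁ = c^(d_p) mod p: c ≡ 26 (mod 59), and 26^39 mod 59 = 48.
m₂ = c^(d_q) mod q: c ≡ 18 (mod 89), and 18^59 mod 89 = 17.
h = q_inv·(m₁ − m₂) mod p = 2·(48 − 17) mod 59 = 3.
m = m₂ + h·q = 17 + 3·89 = 284.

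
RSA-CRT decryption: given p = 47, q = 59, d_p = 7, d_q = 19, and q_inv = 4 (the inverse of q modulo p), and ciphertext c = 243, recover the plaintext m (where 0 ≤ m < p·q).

12

m₁ = c^(d_p) mod p: c ≡ 8 (mod 47), and 8^7 mod 47 = 12.
m₂ = c^(d_q) mod q: c ≡ 7 (mod 59), and 7^19 mod 59 = 12.
h = q_inv·(m₁ − m₂) mod p = 4·(12 − 12) mod 47 = 0.
m = m₂ + h·q = 12 + 0·59 = 12.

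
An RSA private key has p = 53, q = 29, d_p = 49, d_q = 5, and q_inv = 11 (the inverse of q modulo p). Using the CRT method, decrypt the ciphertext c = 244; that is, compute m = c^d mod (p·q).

708

m₁ = c^(d_p) mod p: c ≡ 32 (mod 53), and 32^49 mod 53 = 19.
m₂ = c^(d_q) mod q: c ≡ 12 (mod 29), and 12^5 mod 29 = 12.
h = q_inv·(m₁ − m₂) mod p = 11·(19 − 12) mod 53 = 24.
m = m₂ + h·q = 12 + 24·29 = 708.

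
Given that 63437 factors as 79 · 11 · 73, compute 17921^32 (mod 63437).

16295

Mod 79: 17921 ≡ 67; 67^32 ≡ 21 (mod 79).
Mod 11: 17921 ≡ 2; by Fermat, exponent reduces to 32 mod 10 = 2; 2^2 ≡ 4 (mod 11).
Mod 73: 17921 ≡ 36; 36^32 ≡ 16 (mod 73).
Combine by CRT: x ≡ 21 (mod 79), x ≡ 4 (mod 11), x ≡ 16 (mod 73) ⇒ x ≡ 16295 (mod 63437).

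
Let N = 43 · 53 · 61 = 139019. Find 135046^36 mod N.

86532

Mod 43: 135046 ≡ 26; 26^36 ≡ 16 (mod 43).
Mod 53: 135046 ≡ 2; 2^36 ≡ 36 (mod 53).
Mod 61: 135046 ≡ 53; 53^36 ≡ 34 (mod 61).
Combine by CRT: x ≡ 16 (mod 43), x ≡ 36 (mod 53), x ≡ 34 (mod 61) ⇒ x ≡ 86532 (mod 139019).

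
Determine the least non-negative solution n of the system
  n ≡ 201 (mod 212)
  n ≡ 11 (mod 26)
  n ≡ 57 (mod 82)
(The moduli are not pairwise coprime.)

60409

gcd(212, 26) = 2 and 2 | (11 − 201), so the pair is consistent; merging gives n ≡ 2533 (mod 2756), where 2756 = lcm(212, 26).
gcd(2756, 82) = 2 and 2 | (57 − 2533), so the pair is consistent; merging gives n ≡ 60409 (mod 112996), where 112996 = lcm(2756, 82).
The solution is unique modulo lcm(212, 26, 82) = 112996.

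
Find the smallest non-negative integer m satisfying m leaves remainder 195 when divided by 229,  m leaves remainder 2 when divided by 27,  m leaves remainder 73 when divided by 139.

193700

Combine the congruences pairwise.
From m ≡ 195 (mod 229) write m = 195 + 229t. Substituting into m ≡ 2 (mod 27) gives 229t ≡ 23 (mod 27), and since 13⁻¹ ≡ 25 (mod 27), t ≡ 8. Hence m ≡ 195 + 229·8 = 2027 (mod 6183).
From m ≡ 2027 (mod 6183) write m = 2027 + 6183t. Substituting into m ≡ 73 (mod 139) gives 6183t ≡ 131 (mod 139), and since 67⁻¹ ≡ 83 (mod 139), t ≡ 31. Hence m ≡ 2027 + 6183·31 = 193700 (mod 859437).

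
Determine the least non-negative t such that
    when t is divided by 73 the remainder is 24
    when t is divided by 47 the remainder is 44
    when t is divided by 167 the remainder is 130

278519

Combine the congruences pairwise.
From t ≡ 24 (mod 73) write t = 24 + 73s. Substituting into t ≡ 44 (mod 47) gives 73s ≡ 20 (mod 47), and since 26⁻¹ ≡ 38 (mod 47), s ≡ 8. Hence t ≡ 24 + 73·8 = 608 (mod 3431).
From t ≡ 608 (mod 3431) write t = 608 + 3431s. Substituting into t ≡ 130 (mod 167) gives 3431s ≡ 23 (mod 167), and since 91⁻¹ ≡ 156 (mod 167), s ≡ 81. Hence t ≡ 608 + 3431·81 = 278519 (mod 572977).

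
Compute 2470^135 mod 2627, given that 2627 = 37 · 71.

665

Mod 37: 2470 ≡ 28; by Fermat, exponent reduces to 135 mod 36 = 27; 28^27 ≡ 36 (mod 37).
Mod 71: 2470 ≡ 56; by Fermat, exponent reduces to 135 mod 70 = 65; 56^65 ≡ 26 (mod 71).
Combine by CRT: x ≡ 36 (mod 37), x ≡ 26 (mod 71) ⇒ x ≡ 665 (mod 2627).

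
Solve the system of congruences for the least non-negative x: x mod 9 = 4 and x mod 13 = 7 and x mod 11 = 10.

The moduli are pairwise coprime; N = 9·13·11 = 1287.
N/9 = 143; 143 ≡ 8 (mod 9); 8·8 ≡ 1, so inverse 8.
N/13 = 99; 99 ≡ 8 (mod 13); 8·5 ≡ 1, so inverse 5.
N/11 = 117; 117 ≡ 7 (mod 11); 7·8 ≡ 1, so inverse 8.
x ≡ 4·143·8 + 7·99·5 + 10·117·8 = 17401.
17401 mod 1287 = 670.

670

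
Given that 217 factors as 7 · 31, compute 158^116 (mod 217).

Mod 7: 158 ≡ 4; by Fermat, exponent reduces to 116 mod 6 = 2; 4^2 ≡ 2 (mod 7).
Mod 31: 158 ≡ 3; by Fermat, exponent reduces to 116 mod 30 = 26; 3^26 ≡ 18 (mod 31).
Combine by CRT: x ≡ 2 (mod 7), x ≡ 18 (mod 31) ⇒ x ≡ 142 (mod 217).

142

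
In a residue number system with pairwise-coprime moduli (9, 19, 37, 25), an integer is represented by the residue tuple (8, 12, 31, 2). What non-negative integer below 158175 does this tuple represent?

The moduli are pairwise coprime; N = 9·19·37·25 = 158175.
N/9 = 17575; 17575 ≡ 7 (mod 9); 7·4 ≡ 1, so inverse 4.
N/19 = 8325; 8325 ≡ 3 (mod 19); 3·13 ≡ 1, so inverse 13.
N/37 = 4275; 4275 ≡ 20 (mod 37); 20·13 ≡ 1, so inverse 13.
N/25 = 6327; 6327 ≡ 2 (mod 25); 2·13 ≡ 1, so inverse 13.
x ≡ 8·17575·4 + 12·8325·13 + 31·4275·13 + 2·6327·13 = 3748427.
3748427 mod 158175 = 110402.

110402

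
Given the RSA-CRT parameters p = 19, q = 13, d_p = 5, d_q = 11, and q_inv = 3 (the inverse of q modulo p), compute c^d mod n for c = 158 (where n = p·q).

m₁ = c^(d_p) mod p: c ≡ 6 (mod 19), and 6^5 mod 19 = 5.
m₂ = c^(d_q) mod q: c ≡ 2 (mod 13), and 2^11 mod 13 = 7.
h = q_inv·(m₁ − m₂) mod p = 3·(5 − 7) mod 19 = 13.
m = m₂ + h·q = 7 + 13·13 = 176.

176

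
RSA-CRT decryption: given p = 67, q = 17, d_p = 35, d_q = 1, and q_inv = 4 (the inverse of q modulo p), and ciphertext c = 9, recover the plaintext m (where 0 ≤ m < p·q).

349

m₁ = c^(d_p) mod p: c ≡ 9 (mod 67), and 9^35 mod 67 = 14.
m₂ = c^(d_q) mod q: c ≡ 9 (mod 17), and 9^1 mod 17 = 9.
h = q_inv·(m₁ − m₂) mod p = 4·(14 − 9) mod 67 = 20.
m = m₂ + h·q = 9 + 20·17 = 349.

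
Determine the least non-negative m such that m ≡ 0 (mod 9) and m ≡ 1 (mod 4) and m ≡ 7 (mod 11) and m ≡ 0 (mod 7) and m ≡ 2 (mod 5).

The moduli are pairwise coprime; N = 9·4·11·7·5 = 13860.
N/9 = 1540; 1540 ≡ 1 (mod 9), inverse 1.
N/4 = 3465; 3465 ≡ 1 (mod 4), inverse 1.
N/11 = 1260; 1260 ≡ 6 (mod 11); 6·2 ≡ 1, so inverse 2.
N/7 = 1980; 1980 ≡ 6 (mod 7); 6·6 ≡ 1, so inverse 6.
N/5 = 2772; 2772 ≡ 2 (mod 5); 2·3 ≡ 1, so inverse 3.
m ≡ 0·1540·1 + 1·3465·1 + 7·1260·2 + 0·1980·6 + 2·2772·3 = 37737.
37737 mod 13860 = 10017.

10017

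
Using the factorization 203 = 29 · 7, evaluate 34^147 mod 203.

202

Mod 29: 34 ≡ 5; by Fermat, exponent reduces to 147 mod 28 = 7; 5^7 ≡ 28 (mod 29).
Mod 7: 34 ≡ 6; by Fermat, exponent reduces to 147 mod 6 = 3; 6^3 ≡ 6 (mod 7).
Combine by CRT: x ≡ 28 (mod 29), x ≡ 6 (mod 7) ⇒ x ≡ 202 (mod 203).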